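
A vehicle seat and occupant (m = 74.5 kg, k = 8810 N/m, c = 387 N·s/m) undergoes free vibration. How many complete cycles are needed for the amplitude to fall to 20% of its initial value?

2 cycles

ζ = c/(2√(km)) = 387/(2√(8810 × 74.5)) = 387/1620 = 0.2388.
Logarithmic decrement δ = 2πζ/√(1 − ζ²) = 2π × 0.2388/√(1 − 0.0570) = 1.545.
x_n/x₀ = e^(−nδ) ≤ 0.2; take ln: n ≥ ln(1/0.2)/δ = 1.609/1.545 = 1.041.
So 2 complete cycles are required.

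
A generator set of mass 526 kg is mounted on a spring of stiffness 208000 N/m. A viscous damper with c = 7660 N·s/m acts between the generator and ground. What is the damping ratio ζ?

0.366

ω_n = √(k/m) = √(208000/526) = 19.89 rad/s.
Critical damping c_c = 2√(k·m) = 2√(208000 × 526) = 20920 N·s/m, so ζ = c/c_c = 7660/20920 = 0.3662.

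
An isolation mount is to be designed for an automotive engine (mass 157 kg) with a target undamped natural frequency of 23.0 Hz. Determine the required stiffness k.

3280000 N/m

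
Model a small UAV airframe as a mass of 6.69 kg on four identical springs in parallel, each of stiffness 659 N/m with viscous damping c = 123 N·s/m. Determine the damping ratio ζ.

Parallel springs add: k_eq = 4 × 659 = 2636 N/m.
ω_n = √(k_eq/m) = √(2636/6.69) = 19.85 rad/s.
Critical damping c_c = 2√(k_eq·m) = 2√(2636 × 6.69) = 265.6 N·s/m, so ζ = c/c_c = 123/265.6 = 0.4631.

0.463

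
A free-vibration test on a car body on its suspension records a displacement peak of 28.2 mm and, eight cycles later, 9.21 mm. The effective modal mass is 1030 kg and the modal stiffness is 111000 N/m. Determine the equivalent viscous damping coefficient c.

476 N·s/m

Logarithmic decrement δ = (1/n)·ln(x₀/x_n) = (1/8)·ln(28.2/9.21) = (1/8)·ln(3.062) = 0.1399.
ζ = δ/√(4π² + δ²) = 0.1399/√(39.48 + 0.0196) = 0.1399/6.285 = 0.02226.
c = ζ · 2√(km) = 0.02226 × 2√(111000 × 1030) = 0.02226 × 21390 = 476.0 N·s/m.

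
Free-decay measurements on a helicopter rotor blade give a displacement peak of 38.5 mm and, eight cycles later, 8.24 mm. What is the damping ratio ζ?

0.0307

Logarithmic decrement δ = (1/n)·ln(x₀/x_n) = (1/8)·ln(38.5/8.24) = (1/8)·ln(4.672) = 0.1927.
ζ = δ/√(4π² + δ²) = 0.1927/√(39.48 + 0.0371) = 0.1927/6.286 = 0.03066.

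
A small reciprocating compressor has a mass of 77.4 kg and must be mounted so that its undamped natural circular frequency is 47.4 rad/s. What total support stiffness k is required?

174000 N/m

k = m·ω_n² = 77.4 × 47.40² = 77.4 × 2247 = 173900 N/m.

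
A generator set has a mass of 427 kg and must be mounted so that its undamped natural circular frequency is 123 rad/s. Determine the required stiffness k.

6460000 N/m

k = m·ω_n² = 427 × 123.0² = 427 × 15130 = 6460000 N/m.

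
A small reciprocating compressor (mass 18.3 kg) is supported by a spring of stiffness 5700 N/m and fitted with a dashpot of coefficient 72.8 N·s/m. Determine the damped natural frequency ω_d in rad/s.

ω_n = √(k/m) = √(5700/18.3) = 17.65 rad/s.
Critical damping c_c = 2√(k·m) = 2√(5700 × 18.3) = 645.9 N·s/m, so ζ = c/c_c = 72.8/645.9 = 0.1127.
ω_d = ω_n√(1 − ζ²) = 17.65 × √(1 − 0.0127) = 17.54 rad/s.

17.5 rad/s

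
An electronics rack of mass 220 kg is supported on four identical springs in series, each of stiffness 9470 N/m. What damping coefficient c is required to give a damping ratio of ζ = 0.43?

Series springs: 1/k_eq = 4/9470, so k_eq = 9470/4 = 2368 N/m.
c_c = 2√(k_eq·m) = 2√(2368 × 220) = 1443 N·s/m.
c = ζ·c_c = 0.43 × 1443 = 620.7 N·s/m.

621 N·s/m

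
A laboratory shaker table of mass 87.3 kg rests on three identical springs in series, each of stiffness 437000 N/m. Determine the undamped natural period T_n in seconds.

Series springs: 1/k_eq = 3/437000, so k_eq = 437000/3 = 145700 N/m.
ω_n = √(k_eq/m) = √(145700/87.3) = √1669 = 40.85 rad/s.
T_n = 2π/ω_n = 6.283/40.85 = 0.1538 s.

0.154 s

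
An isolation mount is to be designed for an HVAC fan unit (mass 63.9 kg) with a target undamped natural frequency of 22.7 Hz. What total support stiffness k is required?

1300000 N/m

ω_n = 2πf_n = 2π × 22.7 = 142.6 rad/s.
k = m·ω_n² = 63.9 × 142.6² = 63.9 × 20340 = 1300000 N/m.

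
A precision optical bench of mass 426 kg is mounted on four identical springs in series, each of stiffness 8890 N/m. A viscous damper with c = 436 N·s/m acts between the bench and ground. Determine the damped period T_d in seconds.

2.82 s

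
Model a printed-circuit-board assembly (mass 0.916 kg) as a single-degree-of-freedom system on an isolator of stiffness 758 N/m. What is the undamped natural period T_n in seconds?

0.218 s

ω_n = √(k/m) = √(758.0/0.916) = √827.5 = 28.77 rad/s.
T_n = 2π/ω_n = 6.283/28.77 = 0.2184 s.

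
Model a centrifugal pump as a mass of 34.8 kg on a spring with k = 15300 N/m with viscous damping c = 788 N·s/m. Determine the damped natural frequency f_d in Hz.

2.81 Hz

ω_n = √(k/m) = √(15300/34.8) = 20.97 rad/s.
Critical damping c_c = 2√(k·m) = 2√(15300 × 34.8) = 1459 N·s/m, so ζ = c/c_c = 788/1459 = 0.5400.
ω_d = ω_n√(1 − ζ²) = 20.97 × √(1 − 0.292) = 17.65 rad/s.
f_d = ω_d/(2π) = 2.809 Hz.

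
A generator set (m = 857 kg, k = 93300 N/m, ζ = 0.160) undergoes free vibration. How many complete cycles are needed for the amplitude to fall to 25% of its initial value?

Logarithmic decrement δ = 2πζ/√(1 − ζ²) = 2π × 0.1600/√(1 − 0.0256) = 1.018.
x_n/x₀ = e^(−nδ) ≤ 0.25; take ln: n ≥ ln(1/0.25)/δ = 1.386/1.018 = 1.361.
So 2 complete cycles are required.

2 cycles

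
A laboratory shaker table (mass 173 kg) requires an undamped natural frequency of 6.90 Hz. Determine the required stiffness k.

ω_n = 2πf_n = 2π × 6.90 = 43.35 rad/s.
k = m·ω_n² = 173 × 43.35² = 173 × 1880 = 325200 N/m.

325000 N/m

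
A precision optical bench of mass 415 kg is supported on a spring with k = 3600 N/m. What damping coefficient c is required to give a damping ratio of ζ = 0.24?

587 N·s/m

c_c = 2√(k·m) = 2√(3600 × 415) = 2445 N·s/m.
c = ζ·c_c = 0.24 × 2445 = 586.7 N·s/m.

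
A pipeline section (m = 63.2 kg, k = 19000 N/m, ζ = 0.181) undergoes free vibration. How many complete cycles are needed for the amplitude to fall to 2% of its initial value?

Logarithmic decrement δ = 2πζ/√(1 − ζ²) = 2π × 0.1810/√(1 − 0.0328) = 1.156.
x_n/x₀ = e^(−nδ) ≤ 0.02; take ln: n ≥ ln(1/0.02)/δ = 3.912/1.156 = 3.383.
So 4 complete cycles are required.

4 cycles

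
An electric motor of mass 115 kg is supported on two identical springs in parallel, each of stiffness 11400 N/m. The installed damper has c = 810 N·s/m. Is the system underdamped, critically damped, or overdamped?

underdamped

Parallel springs add: k_eq = 2 × 11400 = 22800 N/m.
c_c = 2√(k_eq·m) = 3239 N·s/m; ζ = c/c_c = 810/3239 = 0.250.
Since ζ < 1 the system is underdamped.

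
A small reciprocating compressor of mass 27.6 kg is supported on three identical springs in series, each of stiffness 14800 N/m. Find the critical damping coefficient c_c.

738 N·s/m

Series springs: 1/k_eq = 3/14800, so k_eq = 14800/3 = 4933 N/m.
c_c = 2√(k_eq·m) = 2√(4933 × 27.6) = 2 × 369.0 = 738.0 N·s/m.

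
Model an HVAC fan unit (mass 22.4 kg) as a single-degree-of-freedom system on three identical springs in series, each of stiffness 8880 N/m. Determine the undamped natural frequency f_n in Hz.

Series springs: 1/k_eq = 3/8880, so k_eq = 8880/3 = 2960 N/m.
ω_n = √(k_eq/m) = √(2960/22.4) = √132.1 = 11.50 rad/s.
f_n = ω_n/(2π) = 11.50/6.283 = 1.830 Hz.

1.83 Hz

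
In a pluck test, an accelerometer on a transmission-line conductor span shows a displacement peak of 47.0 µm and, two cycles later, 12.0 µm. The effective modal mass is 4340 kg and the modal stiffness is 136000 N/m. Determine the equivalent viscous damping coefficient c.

Logarithmic decrement δ = (1/n)·ln(x₀/x_n) = (1/2)·ln(47.0/12.0) = (1/2)·ln(3.917) = 0.6826.
ζ = δ/√(4π² + δ²) = 0.6826/√(39.48 + 0.466) = 0.6826/6.320 = 0.1080.
c = ζ · 2√(km) = 0.1080 × 2√(136000 × 4340) = 0.1080 × 48590 = 5248 N·s/m.

5250 N·s/m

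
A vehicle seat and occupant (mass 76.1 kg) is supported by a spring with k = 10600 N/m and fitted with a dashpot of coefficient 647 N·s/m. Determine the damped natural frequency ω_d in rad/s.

11.0 rad/s

ω_n = √(k/m) = √(10600/76.1) = 11.80 rad/s.
Critical damping c_c = 2√(k·m) = 2√(10600 × 76.1) = 1796 N·s/m, so ζ = c/c_c = 647/1796 = 0.3602.
ω_d = ω_n√(1 − ζ²) = 11.80 × √(1 − 0.130) = 11.01 rad/s.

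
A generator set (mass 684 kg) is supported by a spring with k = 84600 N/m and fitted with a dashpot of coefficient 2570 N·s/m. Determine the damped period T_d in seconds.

0.573 s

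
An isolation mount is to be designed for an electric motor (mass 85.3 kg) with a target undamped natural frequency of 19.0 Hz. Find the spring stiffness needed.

ω_n = 2πf_n = 2π × 19.0 = 119.4 rad/s.
k = m·ω_n² = 85.3 × 119.4² = 85.3 × 14250 = 1216000 N/m.

1220000 N/m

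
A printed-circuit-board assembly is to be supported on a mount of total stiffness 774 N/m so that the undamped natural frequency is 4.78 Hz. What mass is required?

ω_n = 2πf_n = 2π × 4.78 = 30.03 rad/s.
m = k/ω_n² = 774/30.03² = 774/902.0 = 0.8581 kg.

0.858 kg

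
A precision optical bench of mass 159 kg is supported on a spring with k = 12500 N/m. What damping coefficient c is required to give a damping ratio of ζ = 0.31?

c_c = 2√(k·m) = 2√(12500 × 159) = 2820 N·s/m.
c = ζ·c_c = 0.31 × 2820 = 874.1 N·s/m.

874 N·s/m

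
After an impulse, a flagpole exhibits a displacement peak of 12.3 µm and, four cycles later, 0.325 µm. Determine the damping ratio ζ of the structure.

0.143

Logarithmic decrement δ = (1/n)·ln(x₀/x_n) = (1/4)·ln(12.3/0.325) = (1/4)·ln(37.85) = 0.9084.
ζ = δ/√(4π² + δ²) = 0.9084/√(39.48 + 0.825) = 0.9084/6.349 = 0.1431.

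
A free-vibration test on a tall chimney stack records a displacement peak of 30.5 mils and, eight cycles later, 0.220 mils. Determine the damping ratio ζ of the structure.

0.0976

Logarithmic decrement δ = (1/n)·ln(x₀/x_n) = (1/8)·ln(30.5/0.220) = (1/8)·ln(138.6) = 0.6165.
ζ = δ/√(4π² + δ²) = 0.6165/√(39.48 + 0.380) = 0.6165/6.313 = 0.09765.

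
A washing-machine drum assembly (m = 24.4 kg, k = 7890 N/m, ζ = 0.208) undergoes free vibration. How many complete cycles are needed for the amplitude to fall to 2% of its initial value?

Logarithmic decrement δ = 2πζ/√(1 − ζ²) = 2π × 0.2080/√(1 − 0.0433) = 1.336.
x_n/x₀ = e^(−nδ) ≤ 0.02; take ln: n ≥ ln(1/0.02)/δ = 3.912/1.336 = 2.928.
So 3 complete cycles are required.

3 cycles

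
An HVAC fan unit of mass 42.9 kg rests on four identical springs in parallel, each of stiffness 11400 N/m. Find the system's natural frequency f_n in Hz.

Parallel springs add: k_eq = 4 × 11400 = 45600 N/m.
ω_n = √(k_eq/m) = √(45600/42.9) = √1063 = 32.60 rad/s.
f_n = ω_n/(2π) = 32.60/6.283 = 5.189 Hz.

5.19 Hz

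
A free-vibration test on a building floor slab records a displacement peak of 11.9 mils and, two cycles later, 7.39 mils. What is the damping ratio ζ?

0.0379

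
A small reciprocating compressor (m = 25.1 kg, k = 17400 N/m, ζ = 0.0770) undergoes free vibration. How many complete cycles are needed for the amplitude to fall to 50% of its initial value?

2 cycles

Logarithmic decrement δ = 2πζ/√(1 − ζ²) = 2π × 0.07700/√(1 − 0.00593) = 0.4852.
x_n/x₀ = e^(−nδ) ≤ 0.5; take ln: n ≥ ln(1/0.5)/δ = 0.6931/0.4852 = 1.428.
So 2 complete cycles are required.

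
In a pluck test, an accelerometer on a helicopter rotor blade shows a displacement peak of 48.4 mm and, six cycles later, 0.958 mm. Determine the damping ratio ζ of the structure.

0.103

Logarithmic decrement δ = (1/n)·ln(x₀/x_n) = (1/6)·ln(48.4/0.958) = (1/6)·ln(50.52) = 0.6537.
ζ = δ/√(4π² + δ²) = 0.6537/√(39.48 + 0.427) = 0.6537/6.317 = 0.1035.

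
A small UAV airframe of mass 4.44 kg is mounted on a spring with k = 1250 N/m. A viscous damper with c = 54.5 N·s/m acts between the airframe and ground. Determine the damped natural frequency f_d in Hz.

ω_n = √(k/m) = √(1250/4.44) = 16.78 rad/s.
Critical damping c_c = 2√(k·m) = 2√(1250 × 4.44) = 149.0 N·s/m, so ζ = c/c_c = 54.5/149.0 = 0.3658.
ω_d = ω_n√(1 − ζ²) = 16.78 × √(1 − 0.134) = 15.62 rad/s.
f_d = ω_d/(2π) = 2.485 Hz.

2.49 Hz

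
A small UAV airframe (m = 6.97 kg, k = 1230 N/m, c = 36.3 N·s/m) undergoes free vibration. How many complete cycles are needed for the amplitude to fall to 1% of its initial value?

ζ = c/(2√(km)) = 36.3/(2√(1230 × 6.97)) = 36.3/185.2 = 0.1960.
Logarithmic decrement δ = 2πζ/√(1 − ζ²) = 2π × 0.1960/√(1 − 0.0384) = 1.256.
x_n/x₀ = e^(−nδ) ≤ 0.01; take ln: n ≥ ln(1/0.01)/δ = 4.605/1.256 = 3.666.
So 4 complete cycles are required.

4 cycles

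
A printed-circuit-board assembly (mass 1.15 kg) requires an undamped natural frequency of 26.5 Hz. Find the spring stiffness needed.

ω_n = 2πf_n = 2π × 26.5 = 166.5 rad/s.
k = m·ω_n² = 1.15 × 166.5² = 1.15 × 27720 = 31880 N/m.

31900 N/m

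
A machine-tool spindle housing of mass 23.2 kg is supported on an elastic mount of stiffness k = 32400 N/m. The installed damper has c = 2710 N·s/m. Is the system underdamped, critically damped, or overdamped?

overdamped

c_c = 2√(k·m) = 1734 N·s/m; ζ = c/c_c = 2710/1734 = 1.56.
Since ζ > 1 the system is overdamped.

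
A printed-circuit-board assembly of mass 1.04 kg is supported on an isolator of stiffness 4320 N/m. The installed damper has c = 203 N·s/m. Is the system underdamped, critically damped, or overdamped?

overdamped

c_c = 2√(k·m) = 134.1 N·s/m; ζ = c/c_c = 203/134.1 = 1.51.
Since ζ > 1 the system is overdamped.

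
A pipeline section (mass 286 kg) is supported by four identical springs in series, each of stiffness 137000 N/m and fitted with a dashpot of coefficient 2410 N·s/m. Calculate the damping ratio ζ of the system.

Series springs: 1/k_eq = 4/137000, so k_eq = 137000/4 = 34250 N/m.
ω_n = √(k_eq/m) = √(34250/286) = 10.94 rad/s.
Critical damping c_c = 2√(k_eq·m) = 2√(34250 × 286) = 6260 N·s/m, so ζ = c/c_c = 2410/6260 = 0.3850.

0.385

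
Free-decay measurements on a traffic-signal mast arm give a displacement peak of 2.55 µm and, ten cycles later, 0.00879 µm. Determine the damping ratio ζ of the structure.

Logarithmic decrement δ = (1/n)·ln(x₀/x_n) = (1/10)·ln(2.55/0.00879) = (1/10)·ln(290.1) = 0.5670.
ζ = δ/√(4π² + δ²) = 0.5670/√(39.48 + 0.322) = 0.5670/6.309 = 0.08988.

0.0899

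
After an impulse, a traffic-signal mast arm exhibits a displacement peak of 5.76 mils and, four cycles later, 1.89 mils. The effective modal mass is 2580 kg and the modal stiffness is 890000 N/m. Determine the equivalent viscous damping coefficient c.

Logarithmic decrement δ = (1/n)·ln(x₀/x_n) = (1/4)·ln(5.76/1.89) = (1/4)·ln(3.048) = 0.2786.
ζ = δ/√(4π² + δ²) = 0.2786/√(39.48 + 0.0776) = 0.2786/6.289 = 0.04430.
c = ζ · 2√(km) = 0.04430 × 2√(890000 × 2580) = 0.04430 × 95840 = 4245 N·s/m.

4250 N·s/m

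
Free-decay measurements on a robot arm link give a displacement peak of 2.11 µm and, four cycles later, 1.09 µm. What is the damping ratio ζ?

Logarithmic decrement δ = (1/n)·ln(x₀/x_n) = (1/4)·ln(2.11/1.09) = (1/4)·ln(1.936) = 0.1651.
ζ = δ/√(4π² + δ²) = 0.1651/√(39.48 + 0.0273) = 0.1651/6.285 = 0.02627.

0.0263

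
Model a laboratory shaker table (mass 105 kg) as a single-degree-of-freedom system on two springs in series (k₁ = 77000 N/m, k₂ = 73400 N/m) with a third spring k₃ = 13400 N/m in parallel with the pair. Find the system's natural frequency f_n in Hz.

3.51 Hz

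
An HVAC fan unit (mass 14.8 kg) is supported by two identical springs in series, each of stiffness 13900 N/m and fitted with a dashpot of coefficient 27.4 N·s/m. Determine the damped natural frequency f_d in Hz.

3.45 Hz

Series springs: 1/k_eq = 2/13900, so k_eq = 13900/2 = 6950 N/m.
ω_n = √(k_eq/m) = √(6950/14.8) = 21.67 rad/s.
Critical damping c_c = 2√(k_eq·m) = 2√(6950 × 14.8) = 641.4 N·s/m, so ζ = c/c_c = 27.4/641.4 = 0.04272.
ω_d = ω_n√(1 − ζ²) = 21.67 × √(1 − 0.00182) = 21.65 rad/s.
f_d = ω_d/(2π) = 3.446 Hz.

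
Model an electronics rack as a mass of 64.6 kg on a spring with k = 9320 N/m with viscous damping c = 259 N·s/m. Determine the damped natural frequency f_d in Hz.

ω_n = √(k/m) = √(9320/64.6) = 12.01 rad/s.
Critical damping c_c = 2√(k·m) = 2√(9320 × 64.6) = 1552 N·s/m, so ζ = c/c_c = 259/1552 = 0.1669.
ω_d = ω_n√(1 − ζ²) = 12.01 × √(1 − 0.0279) = 11.84 rad/s.
f_d = ω_d/(2π) = 1.885 Hz.

1.88 Hz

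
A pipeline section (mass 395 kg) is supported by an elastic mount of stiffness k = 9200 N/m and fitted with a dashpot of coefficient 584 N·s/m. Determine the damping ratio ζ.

ω_n = √(k/m) = √(9200/395) = 4.826 rad/s.
Critical damping c_c = 2√(k·m) = 2√(9200 × 395) = 3813 N·s/m, so ζ = c/c_c = 584/3813 = 0.1532.

0.153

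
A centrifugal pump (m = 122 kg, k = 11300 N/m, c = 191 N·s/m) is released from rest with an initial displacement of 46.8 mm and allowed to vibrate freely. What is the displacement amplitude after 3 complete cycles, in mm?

10.1 mm

ζ = c/(2√(km)) = 191/(2√(11300 × 122)) = 191/2348 = 0.08134.
Logarithmic decrement δ = 2πζ/√(1 − ζ²) = 2π × 0.08134/√(1 − 0.00662) = 0.5127.
After n cycles, x_n/x₀ = e^(−nδ), so x_3 = 46.8 × e^(−3 × 0.5127) = 46.8 × 0.2148 = 10.05 mm.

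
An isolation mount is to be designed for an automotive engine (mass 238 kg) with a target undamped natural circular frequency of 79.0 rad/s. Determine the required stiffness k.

k = m·ω_n² = 238 × 79.00² = 238 × 6241 = 1485000 N/m.

1490000 N/m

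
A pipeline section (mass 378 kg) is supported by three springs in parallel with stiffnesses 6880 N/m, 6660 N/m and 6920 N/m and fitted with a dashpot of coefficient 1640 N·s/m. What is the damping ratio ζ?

Parallel springs add: k_eq = 6880 + 6660 + 6920 = 20460 N/m.
ω_n = √(k_eq/m) = √(20460/378) = 7.357 rad/s.
Critical damping c_c = 2√(k_eq·m) = 2√(20460 × 378) = 5562 N·s/m, so ζ = c/c_c = 1640/5562 = 0.2949.

0.295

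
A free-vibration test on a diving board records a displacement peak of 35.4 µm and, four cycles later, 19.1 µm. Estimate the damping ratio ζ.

0.0245

Logarithmic decrement δ = (1/n)·ln(x₀/x_n) = (1/4)·ln(35.4/19.1) = (1/4)·ln(1.853) = 0.1543.
ζ = δ/√(4π² + δ²) = 0.1543/√(39.48 + 0.0238) = 0.1543/6.285 = 0.02454.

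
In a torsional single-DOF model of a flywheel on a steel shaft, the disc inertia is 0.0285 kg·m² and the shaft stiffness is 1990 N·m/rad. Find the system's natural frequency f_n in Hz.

42.1 Hz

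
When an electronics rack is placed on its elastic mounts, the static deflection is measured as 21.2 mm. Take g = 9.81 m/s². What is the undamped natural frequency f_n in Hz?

3.42 Hz

ω_n = √(g/δ_st) = √(9.81/0.0212) = √462.7 = 21.51 rad/s.
f_n = ω_n/(2π) = 21.51/6.283 = 3.424 Hz.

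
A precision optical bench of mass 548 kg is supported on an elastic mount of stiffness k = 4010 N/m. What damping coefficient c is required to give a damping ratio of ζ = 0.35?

1040 N·s/m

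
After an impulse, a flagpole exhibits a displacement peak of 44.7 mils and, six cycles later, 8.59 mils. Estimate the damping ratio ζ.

0.0437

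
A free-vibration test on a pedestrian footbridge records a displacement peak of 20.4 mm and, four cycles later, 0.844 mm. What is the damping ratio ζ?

0.126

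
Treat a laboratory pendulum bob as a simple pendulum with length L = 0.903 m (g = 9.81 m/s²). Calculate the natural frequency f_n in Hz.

0.525 Hz

For a simple pendulum ω_n = √(g/L) = √(9.81/0.903) = √10.86 = 3.296 rad/s.
f_n = ω_n/(2π) = 3.296/6.283 = 0.5246 Hz.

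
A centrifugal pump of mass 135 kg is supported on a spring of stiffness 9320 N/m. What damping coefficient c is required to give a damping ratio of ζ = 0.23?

c_c = 2√(k·m) = 2√(9320 × 135) = 2243 N·s/m.
c = ζ·c_c = 0.23 × 2243 = 516.0 N·s/m.

516 N·s/m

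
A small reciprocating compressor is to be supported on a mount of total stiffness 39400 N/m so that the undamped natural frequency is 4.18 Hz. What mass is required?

ω_n = 2πf_n = 2π × 4.18 = 26.26 rad/s.
m = k/ω_n² = 39400/26.26² = 39400/689.8 = 57.12 kg.

57.1 kg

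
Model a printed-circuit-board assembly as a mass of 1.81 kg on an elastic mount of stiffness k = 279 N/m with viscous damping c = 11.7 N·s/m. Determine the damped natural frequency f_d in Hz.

ω_n = √(k/m) = √(279.0/1.81) = 12.42 rad/s.
Critical damping c_c = 2√(k·m) = 2√(279.0 × 1.81) = 44.94 N·s/m, so ζ = c/c_c = 11.7/44.94 = 0.2603.
ω_d = ω_n√(1 − ζ²) = 12.42 × √(1 − 0.0678) = 11.99 rad/s.
f_d = ω_d/(2π) = 1.908 Hz.

1.91 Hz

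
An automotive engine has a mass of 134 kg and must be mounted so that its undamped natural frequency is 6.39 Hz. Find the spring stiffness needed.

216000 N/m

ω_n = 2πf_n = 2π × 6.39 = 40.15 rad/s.
k = m·ω_n² = 134 × 40.15² = 134 × 1612 = 216000 N/m.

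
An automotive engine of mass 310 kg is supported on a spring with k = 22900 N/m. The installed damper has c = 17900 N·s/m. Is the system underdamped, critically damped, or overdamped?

overdamped

c_c = 2√(k·m) = 5329 N·s/m; ζ = c/c_c = 17900/5329 = 3.36.
Since ζ > 1 the system is overdamped.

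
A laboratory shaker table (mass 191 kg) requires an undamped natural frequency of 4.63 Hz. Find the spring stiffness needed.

162000 N/m

ω_n = 2πf_n = 2π × 4.63 = 29.09 rad/s.
k = m·ω_n² = 191 × 29.09² = 191 × 846.3 = 161600 N/m.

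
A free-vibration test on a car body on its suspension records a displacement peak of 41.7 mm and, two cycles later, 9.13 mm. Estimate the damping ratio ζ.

0.120

Logarithmic decrement δ = (1/n)·ln(x₀/x_n) = (1/2)·ln(41.7/9.13) = (1/2)·ln(4.567) = 0.7595.
ζ = δ/√(4π² + δ²) = 0.7595/√(39.48 + 0.577) = 0.7595/6.329 = 0.1200.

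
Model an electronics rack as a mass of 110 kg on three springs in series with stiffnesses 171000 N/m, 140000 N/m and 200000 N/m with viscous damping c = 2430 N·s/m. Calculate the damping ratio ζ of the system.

Series springs: 1/k_eq = 1/171000 + 1/140000 + 1/200000 = 1.799×10^-5, so k_eq = 55580 N/m.
ω_n = √(k_eq/m) = √(55580/110) = 22.48 rad/s.
Critical damping c_c = 2√(k_eq·m) = 2√(55580 × 110) = 4945 N·s/m, so ζ = c/c_c = 2430/4945 = 0.4914.

0.491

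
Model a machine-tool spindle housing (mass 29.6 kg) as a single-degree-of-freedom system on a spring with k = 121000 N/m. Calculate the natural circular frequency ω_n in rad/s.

63.9 rad/s

ω_n = √(k/m) = √(121000/29.6) = √4088 = 63.94 rad/s.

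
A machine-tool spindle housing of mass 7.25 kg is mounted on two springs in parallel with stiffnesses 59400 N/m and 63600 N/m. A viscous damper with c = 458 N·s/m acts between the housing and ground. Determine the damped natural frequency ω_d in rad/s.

Parallel springs add: k_eq = 59400 + 63600 = 123000 N/m.
ω_n = √(k_eq/m) = √(123000/7.25) = 130.3 rad/s.
Critical damping c_c = 2√(k_eq·m) = 2√(123000 × 7.25) = 1889 N·s/m, so ζ = c/c_c = 458/1889 = 0.2425.
ω_d = ω_n√(1 − ζ²) = 130.3 × √(1 − 0.0588) = 126.4 rad/s.

126 rad/s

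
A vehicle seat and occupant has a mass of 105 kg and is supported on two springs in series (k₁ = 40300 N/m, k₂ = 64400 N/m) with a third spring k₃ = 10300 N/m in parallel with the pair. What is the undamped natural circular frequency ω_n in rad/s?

18.3 rad/s

Series pair: k_s = k₁k₂/(k₁+k₂) = (40300)(64400)/(40300 + 64400) = 24790 N/m. In parallel with k₃: k_eq = 24790 + 10300 = 35090 N/m.
ω_n = √(k_eq/m) = √(35090/105) = √334.2 = 18.28 rad/s.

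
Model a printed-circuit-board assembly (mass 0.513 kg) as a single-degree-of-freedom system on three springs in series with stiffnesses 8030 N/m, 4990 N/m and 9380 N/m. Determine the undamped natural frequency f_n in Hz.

10.7 Hz

Series springs: 1/k_eq = 1/8030 + 1/4990 + 1/9380 = 0.0004315, so k_eq = 2317 N/m.
ω_n = √(k_eq/m) = √(2317/0.513) = √4517 = 67.21 rad/s.
f_n = ω_n/(2π) = 67.21/6.283 = 10.70 Hz.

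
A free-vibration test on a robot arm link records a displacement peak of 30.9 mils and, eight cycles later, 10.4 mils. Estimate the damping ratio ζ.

0.0217

Logarithmic decrement δ = (1/n)·ln(x₀/x_n) = (1/8)·ln(30.9/10.4) = (1/8)·ln(2.971) = 0.1361.
ζ = δ/√(4π² + δ²) = 0.1361/√(39.48 + 0.0185) = 0.1361/6.285 = 0.02166.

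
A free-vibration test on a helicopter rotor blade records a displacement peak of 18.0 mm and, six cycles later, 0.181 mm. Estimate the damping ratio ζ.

0.121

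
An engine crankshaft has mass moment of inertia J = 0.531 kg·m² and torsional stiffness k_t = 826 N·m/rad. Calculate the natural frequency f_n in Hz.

6.28 Hz

ω_n = √(k_t/J) = √(826/0.531) = √1556 = 39.44 rad/s.
f_n = ω_n/(2π) = 39.44/6.283 = 6.277 Hz.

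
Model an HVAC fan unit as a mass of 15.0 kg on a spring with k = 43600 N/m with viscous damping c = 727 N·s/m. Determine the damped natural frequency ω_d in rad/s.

ω_n = √(k/m) = √(43600/15.0) = 53.91 rad/s.
Critical damping c_c = 2√(k·m) = 2√(43600 × 15.0) = 1617 N·s/m, so ζ = c/c_c = 727/1617 = 0.4495.
ω_d = ω_n√(1 − ζ²) = 53.91 × √(1 − 0.202) = 48.16 rad/s.

48.2 rad/s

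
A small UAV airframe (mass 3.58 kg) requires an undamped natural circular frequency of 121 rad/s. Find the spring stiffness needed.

k = m·ω_n² = 3.58 × 121.0² = 3.58 × 14640 = 52410 N/m.

52400 N/m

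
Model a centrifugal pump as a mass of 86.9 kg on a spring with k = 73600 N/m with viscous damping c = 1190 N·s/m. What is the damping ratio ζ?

ω_n = √(k/m) = √(73600/86.9) = 29.10 rad/s.
Critical damping c_c = 2√(k·m) = 2√(73600 × 86.9) = 5058 N·s/m, so ζ = c/c_c = 1190/5058 = 0.2353.

0.235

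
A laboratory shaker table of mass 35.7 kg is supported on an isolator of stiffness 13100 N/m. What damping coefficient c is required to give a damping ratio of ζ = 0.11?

150 N·s/m

c_c = 2√(k·m) = 2√(13100 × 35.7) = 1368 N·s/m.
c = ζ·c_c = 0.11 × 1368 = 150.5 N·s/m.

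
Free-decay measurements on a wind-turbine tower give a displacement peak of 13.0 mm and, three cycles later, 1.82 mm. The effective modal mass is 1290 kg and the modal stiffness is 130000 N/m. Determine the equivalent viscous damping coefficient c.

2690 N·s/m

Logarithmic decrement δ = (1/n)·ln(x₀/x_n) = (1/3)·ln(13.0/1.82) = (1/3)·ln(7.143) = 0.6554.
ζ = δ/√(4π² + δ²) = 0.6554/√(39.48 + 0.430) = 0.6554/6.317 = 0.1037.
c = ζ · 2√(km) = 0.1037 × 2√(130000 × 1290) = 0.1037 × 25900 = 2687 N·s/m.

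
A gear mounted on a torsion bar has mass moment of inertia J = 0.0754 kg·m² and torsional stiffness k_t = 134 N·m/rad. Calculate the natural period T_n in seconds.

ω_n = √(k_t/J) = √(134/0.0754) = √1777 = 42.16 rad/s.
T_n = 2π/ω_n = 6.283/42.16 = 0.1490 s.

0.149 s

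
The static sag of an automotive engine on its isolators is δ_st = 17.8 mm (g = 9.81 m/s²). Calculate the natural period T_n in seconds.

0.268 s

ω_n = √(g/δ_st) = √(9.81/0.0178) = √551.1 = 23.48 rad/s.
T_n = 2π/ω_n = 6.283/23.48 = 0.2676 s.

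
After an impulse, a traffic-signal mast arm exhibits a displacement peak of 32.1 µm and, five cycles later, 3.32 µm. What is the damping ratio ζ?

Logarithmic decrement δ = (1/n)·ln(x₀/x_n) = (1/5)·ln(32.1/3.32) = (1/5)·ln(9.669) = 0.4538.
ζ = δ/√(4π² + δ²) = 0.4538/√(39.48 + 0.206) = 0.4538/6.300 = 0.07203.

0.0720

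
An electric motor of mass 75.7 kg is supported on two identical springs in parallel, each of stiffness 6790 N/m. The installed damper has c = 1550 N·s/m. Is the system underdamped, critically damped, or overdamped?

underdamped

Parallel springs add: k_eq = 2 × 6790 = 13580 N/m.
c_c = 2√(k_eq·m) = 2028 N·s/m; ζ = c/c_c = 1550/2028 = 0.764.
Since ζ < 1 the system is underdamped.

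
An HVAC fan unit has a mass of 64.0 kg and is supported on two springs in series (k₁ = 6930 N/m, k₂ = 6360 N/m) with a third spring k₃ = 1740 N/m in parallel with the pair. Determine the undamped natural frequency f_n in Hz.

Series pair: k_s = k₁k₂/(k₁+k₂) = (6930)(6360)/(6930 + 6360) = 3316 N/m. In parallel with k₃: k_eq = 3316 + 1740 = 5056 N/m.
ω_n = √(k_eq/m) = √(5056/64.0) = √79.01 = 8.889 rad/s.
f_n = ω_n/(2π) = 8.889/6.283 = 1.415 Hz.

1.41 Hz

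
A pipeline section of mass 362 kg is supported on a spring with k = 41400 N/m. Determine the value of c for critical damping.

7740 N·s/m

c_c = 2√(k·m) = 2√(41400 × 362) = 2 × 3871 = 7743 N·s/m.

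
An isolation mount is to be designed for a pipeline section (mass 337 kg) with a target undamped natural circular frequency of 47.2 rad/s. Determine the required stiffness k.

751000 N/m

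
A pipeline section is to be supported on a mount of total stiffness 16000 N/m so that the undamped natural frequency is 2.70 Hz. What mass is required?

55.6 kg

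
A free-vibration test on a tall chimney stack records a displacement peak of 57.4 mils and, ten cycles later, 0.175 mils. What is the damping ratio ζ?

0.0918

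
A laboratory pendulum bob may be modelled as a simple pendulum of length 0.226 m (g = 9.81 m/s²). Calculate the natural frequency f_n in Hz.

1.05 Hz

For a simple pendulum ω_n = √(g/L) = √(9.81/0.226) = √43.41 = 6.588 rad/s.
f_n = ω_n/(2π) = 6.588/6.283 = 1.049 Hz.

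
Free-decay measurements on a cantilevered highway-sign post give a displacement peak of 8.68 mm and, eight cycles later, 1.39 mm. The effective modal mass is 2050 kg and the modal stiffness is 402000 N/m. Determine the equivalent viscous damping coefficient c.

2090 N·s/m

Logarithmic decrement δ = (1/n)·ln(x₀/x_n) = (1/8)·ln(8.68/1.39) = (1/8)·ln(6.245) = 0.2290.
ζ = δ/√(4π² + δ²) = 0.2290/√(39.48 + 0.0524) = 0.2290/6.287 = 0.03642.
c = ζ · 2√(km) = 0.03642 × 2√(402000 × 2050) = 0.03642 × 57410 = 2091 N·s/m.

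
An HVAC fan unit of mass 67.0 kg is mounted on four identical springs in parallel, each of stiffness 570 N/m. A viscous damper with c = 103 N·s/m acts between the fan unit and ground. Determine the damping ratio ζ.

Parallel springs add: k_eq = 4 × 570 = 2280 N/m.
ω_n = √(k_eq/m) = √(2280/67.0) = 5.834 rad/s.
Critical damping c_c = 2√(k_eq·m) = 2√(2280 × 67.0) = 781.7 N·s/m, so ζ = c/c_c = 103/781.7 = 0.1318.

0.132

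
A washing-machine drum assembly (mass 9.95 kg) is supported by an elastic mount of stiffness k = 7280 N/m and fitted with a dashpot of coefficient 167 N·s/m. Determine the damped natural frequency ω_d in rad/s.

25.7 rad/s

ω_n = √(k/m) = √(7280/9.95) = 27.05 rad/s.
Critical damping c_c = 2√(k·m) = 2√(7280 × 9.95) = 538.3 N·s/m, so ζ = c/c_c = 167/538.3 = 0.3102.
ω_d = ω_n√(1 − ζ²) = 27.05 × √(1 − 0.0963) = 25.71 rad/s.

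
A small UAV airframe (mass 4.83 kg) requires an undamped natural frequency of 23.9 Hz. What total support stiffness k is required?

ω_n = 2πf_n = 2π × 23.9 = 150.2 rad/s.
k = m·ω_n² = 4.83 × 150.2² = 4.83 × 22550 = 108900 N/m.

109000 N/m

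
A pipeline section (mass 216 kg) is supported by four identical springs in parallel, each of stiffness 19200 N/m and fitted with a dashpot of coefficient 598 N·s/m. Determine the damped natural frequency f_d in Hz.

2.99 Hz

Parallel springs add: k_eq = 4 × 19200 = 76800 N/m.
ω_n = √(k_eq/m) = √(76800/216) = 18.86 rad/s.
Critical damping c_c = 2√(k_eq·m) = 2√(76800 × 216) = 8146 N·s/m, so ζ = c/c_c = 598/8146 = 0.07341.
ω_d = ω_n√(1 − ζ²) = 18.86 × √(1 − 0.00539) = 18.81 rad/s.
f_d = ω_d/(2π) = 2.993 Hz.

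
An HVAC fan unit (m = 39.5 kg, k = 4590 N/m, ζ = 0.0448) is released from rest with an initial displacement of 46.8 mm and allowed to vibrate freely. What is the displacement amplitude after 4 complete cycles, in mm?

Logarithmic decrement δ = 2πζ/√(1 − ζ²) = 2π × 0.04480/√(1 − 0.00201) = 0.2818.
After n cycles, x_n/x₀ = e^(−nδ), so x_4 = 46.8 × e^(−4 × 0.2818) = 46.8 × 0.3240 = 15.16 mm.

15.2 mm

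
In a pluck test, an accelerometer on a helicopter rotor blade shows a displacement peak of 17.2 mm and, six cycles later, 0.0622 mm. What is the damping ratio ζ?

Logarithmic decrement δ = (1/n)·ln(x₀/x_n) = (1/6)·ln(17.2/0.0622) = (1/6)·ln(276.5) = 0.9371.
ζ = δ/√(4π² + δ²) = 0.9371/√(39.48 + 0.878) = 0.9371/6.353 = 0.1475.

0.148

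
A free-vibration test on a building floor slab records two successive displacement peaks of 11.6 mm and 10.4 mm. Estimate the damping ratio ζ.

0.0174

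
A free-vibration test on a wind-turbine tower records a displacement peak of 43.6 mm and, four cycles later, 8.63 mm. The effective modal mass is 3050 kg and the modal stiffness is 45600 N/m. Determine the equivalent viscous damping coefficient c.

1520 N·s/m

Logarithmic decrement δ = (1/n)·ln(x₀/x_n) = (1/4)·ln(43.6/8.63) = (1/4)·ln(5.052) = 0.4050.
ζ = δ/√(4π² + δ²) = 0.4050/√(39.48 + 0.164) = 0.4050/6.296 = 0.06432.
c = ζ · 2√(km) = 0.06432 × 2√(45600 × 3050) = 0.06432 × 23590 = 1517 N·s/m.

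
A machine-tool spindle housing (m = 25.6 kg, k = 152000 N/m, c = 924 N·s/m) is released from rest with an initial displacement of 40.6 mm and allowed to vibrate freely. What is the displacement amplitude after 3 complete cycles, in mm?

0.433 mm

ζ = c/(2√(km)) = 924/(2√(152000 × 25.6)) = 924/3945 = 0.2342.
Logarithmic decrement δ = 2πζ/√(1 − ζ²) = 2π × 0.2342/√(1 − 0.0549) = 1.514.
After n cycles, x_n/x₀ = e^(−nδ), so x_3 = 40.6 × e^(−3 × 1.514) = 40.6 × 0.01066 = 0.4329 mm.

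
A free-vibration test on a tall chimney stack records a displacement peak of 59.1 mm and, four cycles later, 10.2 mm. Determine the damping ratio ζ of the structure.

0.0697

Logarithmic decrement δ = (1/n)·ln(x₀/x_n) = (1/4)·ln(59.1/10.2) = (1/4)·ln(5.794) = 0.4392.
ζ = δ/√(4π² + δ²) = 0.4392/√(39.48 + 0.193) = 0.4392/6.299 = 0.06973.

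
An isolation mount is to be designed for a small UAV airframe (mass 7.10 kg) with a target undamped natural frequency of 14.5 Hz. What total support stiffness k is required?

58900 N/m

ω_n = 2πf_n = 2π × 14.5 = 91.11 rad/s.
k = m·ω_n² = 7.10 × 91.11² = 7.10 × 8300 = 58930 N/m.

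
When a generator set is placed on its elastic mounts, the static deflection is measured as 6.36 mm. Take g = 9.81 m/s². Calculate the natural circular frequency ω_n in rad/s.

39.3 rad/s

ω_n = √(g/δ_st) = √(9.81/0.00636) = √1542 = 39.27 rad/s.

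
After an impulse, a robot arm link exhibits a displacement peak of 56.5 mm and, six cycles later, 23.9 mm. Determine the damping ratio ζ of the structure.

0.0228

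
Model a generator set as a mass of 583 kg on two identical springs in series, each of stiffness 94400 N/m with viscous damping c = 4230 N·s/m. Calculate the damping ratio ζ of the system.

Series springs: 1/k_eq = 2/94400, so k_eq = 94400/2 = 47200 N/m.
ω_n = √(k_eq/m) = √(47200/583) = 8.998 rad/s.
Critical damping c_c = 2√(k_eq·m) = 2√(47200 × 583) = 10490 N·s/m, so ζ = c/c_c = 4230/10490 = 0.4032.

0.403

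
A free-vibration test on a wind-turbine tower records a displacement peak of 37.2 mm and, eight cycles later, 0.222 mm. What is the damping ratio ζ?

0.101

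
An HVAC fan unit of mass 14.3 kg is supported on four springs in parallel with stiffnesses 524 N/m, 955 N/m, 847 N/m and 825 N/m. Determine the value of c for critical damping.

Parallel springs add: k_eq = 524 + 955 + 847 + 825 = 3151 N/m.
c_c = 2√(k_eq·m) = 2√(3151 × 14.3) = 2 × 212.3 = 424.5 N·s/m.

425 N·s/m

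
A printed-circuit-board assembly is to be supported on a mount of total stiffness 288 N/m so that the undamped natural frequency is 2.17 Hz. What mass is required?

1.55 kg

ω_n = 2πf_n = 2π × 2.17 = 13.63 rad/s.
m = k/ω_n² = 288/13.63² = 288/185.9 = 1.549 kg.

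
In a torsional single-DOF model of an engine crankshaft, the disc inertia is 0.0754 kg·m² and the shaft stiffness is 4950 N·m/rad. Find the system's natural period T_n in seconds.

ω_n = √(k_t/J) = √(4950/0.0754) = √65650 = 256.2 rad/s.
T_n = 2π/ω_n = 6.283/256.2 = 0.02452 s.

0.0245 s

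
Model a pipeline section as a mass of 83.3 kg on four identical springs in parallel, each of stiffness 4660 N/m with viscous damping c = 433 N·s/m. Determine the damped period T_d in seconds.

0.427 s

Parallel springs add: k_eq = 4 × 4660 = 18640 N/m.
ω_n = √(k_eq/m) = √(18640/83.3) = 14.96 rad/s.
Critical damping c_c = 2√(k_eq·m) = 2√(18640 × 83.3) = 2492 N·s/m, so ζ = c/c_c = 433/2492 = 0.1737.
ω_d = ω_n√(1 − ζ²) = 14.96 × √(1 − 0.0302) = 14.73 rad/s.
T_d = 2π/ω_d = 0.4265 s.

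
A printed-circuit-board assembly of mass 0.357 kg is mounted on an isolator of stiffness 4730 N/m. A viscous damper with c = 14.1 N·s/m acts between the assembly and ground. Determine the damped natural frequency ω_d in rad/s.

113 rad/s

ω_n = √(k/m) = √(4730/0.357) = 115.1 rad/s.
Critical damping c_c = 2√(k·m) = 2√(4730 × 0.357) = 82.19 N·s/m, so ζ = c/c_c = 14.1/82.19 = 0.1716.
ω_d = ω_n√(1 − ζ²) = 115.1 × √(1 − 0.0294) = 113.4 rad/s.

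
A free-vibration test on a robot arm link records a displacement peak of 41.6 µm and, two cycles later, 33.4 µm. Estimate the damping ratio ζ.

0.0175

Logarithmic decrement δ = (1/n)·ln(x₀/x_n) = (1/2)·ln(41.6/33.4) = (1/2)·ln(1.246) = 0.1098.
ζ = δ/√(4π² + δ²) = 0.1098/√(39.48 + 0.0120) = 0.1098/6.284 = 0.01747.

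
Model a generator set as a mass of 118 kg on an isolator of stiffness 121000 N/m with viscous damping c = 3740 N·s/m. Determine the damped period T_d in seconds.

0.226 s

ω_n = √(k/m) = √(121000/118) = 32.02 rad/s.
Critical damping c_c = 2√(k·m) = 2√(121000 × 118) = 7557 N·s/m, so ζ = c/c_c = 3740/7557 = 0.4949.
ω_d = ω_n√(1 − ζ²) = 32.02 × √(1 − 0.245) = 27.83 rad/s.
T_d = 2π/ω_d = 0.2258 s.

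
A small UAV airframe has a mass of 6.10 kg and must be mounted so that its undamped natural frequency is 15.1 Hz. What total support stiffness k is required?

ω_n = 2πf_n = 2π × 15.1 = 94.88 rad/s.
k = m·ω_n² = 6.10 × 94.88² = 6.10 × 9001 = 54910 N/m.

54900 N/m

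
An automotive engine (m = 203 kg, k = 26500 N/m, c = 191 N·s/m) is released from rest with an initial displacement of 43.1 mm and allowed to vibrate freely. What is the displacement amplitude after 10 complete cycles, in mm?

ζ = c/(2√(km)) = 191/(2√(26500 × 203)) = 191/4639 = 0.04117.
Logarithmic decrement δ = 2πζ/√(1 − ζ²) = 2π × 0.04117/√(1 − 0.00170) = 0.2589.
After n cycles, x_n/x₀ = e^(−nδ), so x_10 = 43.1 × e^(−10 × 0.2589) = 43.1 × 0.07507 = 3.236 mm.

3.24 mm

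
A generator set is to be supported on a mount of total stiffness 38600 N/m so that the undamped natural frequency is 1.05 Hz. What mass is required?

ω_n = 2πf_n = 2π × 1.05 = 6.597 rad/s.
m = k/ω_n² = 38600/6.597² = 38600/43.52 = 886.8 kg.

887 kg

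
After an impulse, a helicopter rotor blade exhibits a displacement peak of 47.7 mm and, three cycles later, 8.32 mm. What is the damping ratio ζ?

Logarithmic decrement δ = (1/n)·ln(x₀/x_n) = (1/3)·ln(47.7/8.32) = (1/3)·ln(5.733) = 0.5821.
ζ = δ/√(4π² + δ²) = 0.5821/√(39.48 + 0.339) = 0.5821/6.310 = 0.09225.

0.0922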